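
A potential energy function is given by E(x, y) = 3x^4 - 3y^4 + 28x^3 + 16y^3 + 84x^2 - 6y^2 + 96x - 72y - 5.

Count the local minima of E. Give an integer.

2

E separates as a function of x plus a function of y, so ∇E=0 decouples.
∂E/∂x = 12(x + 1)(x + 2)(x + 4) = 0 at x ∈ {-4, -2, -1}; ∂E/∂y = -12(y - 3)(y - 2)(y + 1) = 0 at y ∈ {-1, 2, 3}.
The Hessian is diagonal: diag(E_xx, E_yy). Second derivatives: E_xx(-4)=72, E_xx(-2)=-24, E_xx(-1)=36; E_yy(-1)=-144, E_yy(2)=36, E_yy(3)=-48.
Local minima occur where both diagonal entries positive: (-4, 2), (-1, 2). Count: 2.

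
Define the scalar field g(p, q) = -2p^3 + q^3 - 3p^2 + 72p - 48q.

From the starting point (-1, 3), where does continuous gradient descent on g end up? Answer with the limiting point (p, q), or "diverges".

g is separable, so gradient descent decouples: p follows -∂g/∂p, q follows -∂g/∂q.
∂g/∂p = -6(p - 3)(p + 4); at p=-1 this is 72, so p decreases.
∂g/∂q = 3(q - 4)(q + 4); at q=3 this is -21, so q increases.
p converges to its nearest critical value -4 (a local min of the p-part); q converges to 4. The iterate converges to (-4, 4).

(-4, 4)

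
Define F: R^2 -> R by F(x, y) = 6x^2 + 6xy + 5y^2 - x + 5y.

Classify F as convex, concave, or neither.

convex

F is quadratic, so its Hessian is the constant matrix H = [[12, 6], [6, 10]].
det(H) = 84, tr(H) = 22.
det(H) > 0 and tr(H) > 0, so H is positive definite everywhere: convex.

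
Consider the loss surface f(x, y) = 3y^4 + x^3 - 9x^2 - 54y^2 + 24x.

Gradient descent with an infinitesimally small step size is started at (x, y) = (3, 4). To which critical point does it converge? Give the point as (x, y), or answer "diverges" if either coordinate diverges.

f is separable, so gradient descent decouples: x follows -∂f/∂x, y follows -∂f/∂y.
∂f/∂x = 3(x - 4)(x - 2); at x=3 this is -3, so x increases.
∂f/∂y = 12y(y - 3)(y + 3); at y=4 this is 336, so y decreases.
x converges to its nearest critical value 4 (a local min of the x-part); y converges to 3. The iterate converges to (4, 3).

(4, 3)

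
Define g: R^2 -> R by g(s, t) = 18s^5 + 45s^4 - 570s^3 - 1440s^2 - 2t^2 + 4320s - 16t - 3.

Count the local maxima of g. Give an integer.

g separates as a function of s plus a function of t, so ∇g=0 decouples.
∂g/∂s = 90(s - 4)(s - 1)(s + 3)(s + 4) = 0 at s ∈ {-4, -3, 1, 4}; ∂g/∂t = -4(t + 4) = 0 at t ∈ {-4}.
The Hessian is diagonal: diag(g_ss, g_tt). Second derivatives: g_ss(-4)=-3600, g_ss(-3)=2520, g_ss(1)=-5400, g_ss(4)=15120; g_tt(-4)=-4.
Local maxima occur where both diagonal entries negative: (-4, -4), (1, -4). Count: 2.

2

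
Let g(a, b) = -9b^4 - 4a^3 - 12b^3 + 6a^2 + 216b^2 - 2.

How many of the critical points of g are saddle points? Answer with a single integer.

g separates as a function of a plus a function of b, so ∇g=0 decouples.
∂g/∂a = -12a(a - 1) = 0 at a ∈ {0, 1}; ∂g/∂b = -36b(b - 3)(b + 4) = 0 at b ∈ {-4, 0, 3}.
The Hessian is diagonal: diag(g_aa, g_bb). Second derivatives: g_aa(0)=12, g_aa(1)=-12; g_bb(-4)=-1008, g_bb(0)=432, g_bb(3)=-756.
Saddle points occur where the two diagonal entries have opposite signs: (0, -4), (0, 3), (1, 0). Count: 3.

3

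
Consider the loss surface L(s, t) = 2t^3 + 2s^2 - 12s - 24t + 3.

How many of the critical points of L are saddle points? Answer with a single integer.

L separates as a function of s plus a function of t, so ∇L=0 decouples.
∂L/∂s = 4(s - 3) = 0 at s ∈ {3}; ∂L/∂t = 6(t - 2)(t + 2) = 0 at t ∈ {-2, 2}.
The Hessian is diagonal: diag(L_ss, L_tt). Second derivatives: L_ss(3)=4; L_tt(-2)=-24, L_tt(2)=24.
Saddle points occur where the two diagonal entries have opposite signs: (3, -2). Count: 1.

1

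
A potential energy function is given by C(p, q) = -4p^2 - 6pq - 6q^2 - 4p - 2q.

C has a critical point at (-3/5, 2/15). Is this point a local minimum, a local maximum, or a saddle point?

The Hessian of C is constant: H = [[-8, -6], [-6, -12]].
det(H) = (-8)·(-12) − (-6)² = 60.
det(H) > 0 and tr(H) = -20 < 0, so H is negative definite and the point is a local maximum.

local maximum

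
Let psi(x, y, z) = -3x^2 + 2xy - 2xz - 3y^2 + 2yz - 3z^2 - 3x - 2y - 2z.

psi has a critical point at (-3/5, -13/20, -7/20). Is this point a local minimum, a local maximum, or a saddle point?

The Hessian is constant: H = [[-6, 2, -2], [2, -6, 2], [-2, 2, -6]].
Leading principal minors: Δ₁ = -6, Δ₂ = 32, Δ₃ = -160.
The minors alternate sign starting negative (−, +, −), so H is negative definite: a local maximum.

local maximum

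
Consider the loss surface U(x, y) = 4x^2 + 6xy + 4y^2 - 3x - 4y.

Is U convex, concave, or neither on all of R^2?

U is quadratic, so its Hessian is the constant matrix H = [[8, 6], [6, 8]].
det(H) = 28, tr(H) = 16.
det(H) > 0 and tr(H) > 0, so H is positive definite everywhere: convex.

convex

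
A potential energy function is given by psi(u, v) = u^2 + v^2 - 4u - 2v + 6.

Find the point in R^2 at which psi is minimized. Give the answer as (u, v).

psi(u,v) separates as P(u) + Q(v) + 6, so its minimum is min P + min Q + 6.
P'(u) = 2u - 4 vanishes at u ∈ {2}; Q'(v) = 2v - 2 vanishes at v ∈ {1}.
Local minima of P (where P''>0): P(2)=-4. Local minima of Q: Q(1)=-1.
So the global minimum of psi is P(2) + Q(1) + 6 = -4 − 1 + 6 = 1, attained at (2, 1).

(2, 1)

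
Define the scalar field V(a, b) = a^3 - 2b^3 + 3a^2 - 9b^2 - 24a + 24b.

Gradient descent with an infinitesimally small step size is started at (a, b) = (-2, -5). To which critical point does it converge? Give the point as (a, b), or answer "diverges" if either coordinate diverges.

V is separable, so gradient descent decouples: a follows -∂V/∂a, b follows -∂V/∂b.
∂V/∂a = 3(a - 2)(a + 4); at a=-2 this is -24, so a increases.
∂V/∂b = -6(b - 1)(b + 4); at b=-5 this is -36, so b increases.
a converges to its nearest critical value 2 (a local min of the a-part); b converges to -4. The iterate converges to (2, -4).

(2, -4)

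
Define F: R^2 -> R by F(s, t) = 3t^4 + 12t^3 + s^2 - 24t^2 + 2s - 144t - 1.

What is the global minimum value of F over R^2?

-242

F(s,t) separates as P(s) + Q(t) − 1, so its minimum is min P + min Q − 1.
P'(s) = 2s + 2 vanishes at s ∈ {-1}; Q'(t) = 12(t - 2)(t + 2)(t + 3) vanishes at t ∈ {-3, -2, 2}.
Local minima of P (where P''>0): P(-1)=-1. Local minima of Q: Q(-3)=135, Q(2)=-240.
So the global minimum of F is P(-1) + Q(2) − 1 = -1 − 240 − 1 = -242, attained at (-1, 2).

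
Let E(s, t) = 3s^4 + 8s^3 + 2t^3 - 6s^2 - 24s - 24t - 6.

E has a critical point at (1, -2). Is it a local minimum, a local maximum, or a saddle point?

saddle point

The mixed partial ∂²E/∂s∂t is 0, so the Hessian at any point is diag(E_ss, E_tt) = diag(12(3s^2 + 4s - 1), 12t).
At (1, -2): H = diag(72, -24).
The eigenvalues have opposite signs, so H is indefinite: a saddle point.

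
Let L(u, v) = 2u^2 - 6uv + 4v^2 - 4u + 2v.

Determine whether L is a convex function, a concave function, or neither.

neither

L is quadratic, so its Hessian is the constant matrix H = [[4, -6], [-6, 8]].
det(H) = -4, tr(H) = 12.
det(H) < 0, so H is indefinite: neither convex nor concave.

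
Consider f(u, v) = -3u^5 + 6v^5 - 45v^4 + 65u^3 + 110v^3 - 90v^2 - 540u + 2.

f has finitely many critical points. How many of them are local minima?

4

f separates as a function of u plus a function of v, so ∇f=0 decouples.
∂f/∂u = -15(u - 3)(u - 2)(u + 2)(u + 3) = 0 at u ∈ {-3, -2, 2, 3}; ∂f/∂v = 30v(v - 3)(v - 2)(v - 1) = 0 at v ∈ {0, 1, 2, 3}.
The Hessian is diagonal: diag(f_uu, f_vv). Second derivatives: f_uu(-3)=450, f_uu(-2)=-300, f_uu(2)=300, f_uu(3)=-450; f_vv(0)=-180, f_vv(1)=60, f_vv(2)=-60, f_vv(3)=180.
Local minima occur where both diagonal entries positive: (-3, 1), (-3, 3), (2, 1), (2, 3). Count: 4.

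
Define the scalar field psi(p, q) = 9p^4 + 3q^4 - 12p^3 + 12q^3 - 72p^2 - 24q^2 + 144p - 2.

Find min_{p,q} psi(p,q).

-722

psi(p,q) separates as A(p) + B(q) − 2, so its minimum is min A + min B − 2.
A'(p) = 36(p - 2)(p - 1)(p + 2) vanishes at p ∈ {-2, 1, 2}; B'(q) = 12q(q - 1)(q + 4) vanishes at q ∈ {-4, 0, 1}.
Local minima of A (where A''>0): A(-2)=-336, A(2)=48. Local minima of B: B(-4)=-384, B(1)=-9.
So the global minimum of psi is A(-2) + B(-4) − 2 = -336 − 384 − 2 = -722, attained at (-2, -4).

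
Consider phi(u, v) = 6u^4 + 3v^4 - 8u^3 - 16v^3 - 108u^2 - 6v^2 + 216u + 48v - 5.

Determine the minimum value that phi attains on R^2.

phi(u,v) separates as P(u) + Q(v) − 5, so its minimum is min P + min Q − 5.
P'(u) = 24(u - 3)(u - 1)(u + 3) vanishes at u ∈ {-3, 1, 3}; Q'(v) = 12(v - 4)(v - 1)(v + 1) vanishes at v ∈ {-1, 1, 4}.
Local minima of P (where P''>0): P(-3)=-918, P(3)=-54. Local minima of Q: Q(-1)=-35, Q(4)=-160.
So the global minimum of phi is P(-3) + Q(4) − 5 = -918 − 160 − 5 = -1083, attained at (-3, 4).

-1083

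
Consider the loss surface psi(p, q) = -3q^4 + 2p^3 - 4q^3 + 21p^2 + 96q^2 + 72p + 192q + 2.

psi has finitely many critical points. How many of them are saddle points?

psi separates as a function of p plus a function of q, so ∇psi=0 decouples.
∂psi/∂p = 6(p + 3)(p + 4) = 0 at p ∈ {-4, -3}; ∂psi/∂q = -12(q - 4)(q + 1)(q + 4) = 0 at q ∈ {-4, -1, 4}.
The Hessian is diagonal: diag(psi_pp, psi_qq). Second derivatives: psi_pp(-4)=-6, psi_pp(-3)=6; psi_qq(-4)=-288, psi_qq(-1)=180, psi_qq(4)=-480.
Saddle points occur where the two diagonal entries have opposite signs: (-4, -1), (-3, -4), (-3, 4). Count: 3.

3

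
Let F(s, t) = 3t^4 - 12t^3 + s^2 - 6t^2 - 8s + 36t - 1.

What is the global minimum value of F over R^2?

-44

F(s,t) separates as P(s) + Q(t) − 1, so its minimum is min P + min Q − 1.
P'(s) = 2s - 8 vanishes at s ∈ {4}; Q'(t) = 12(t - 3)(t - 1)(t + 1) vanishes at t ∈ {-1, 1, 3}.
Local minima of P (where P''>0): P(4)=-16. Local minima of Q: Q(-1)=-27, Q(3)=-27.
So the global minimum of F is P(4) + Q(-1) − 1 = -16 − 27 − 1 = -44, attained at (4, -1).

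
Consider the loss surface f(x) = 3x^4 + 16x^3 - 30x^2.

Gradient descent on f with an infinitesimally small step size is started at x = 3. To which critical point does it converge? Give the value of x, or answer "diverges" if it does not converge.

1

f'(x) = 12x(x - 1)(x + 5), so f'(3) = 576.
Gradient descent moves in the -f' direction, i.e. x is decreasing.
The nearest critical point in that direction is x = 1, where f'' = 72 > 0 (a local minimum). The iterate converges there.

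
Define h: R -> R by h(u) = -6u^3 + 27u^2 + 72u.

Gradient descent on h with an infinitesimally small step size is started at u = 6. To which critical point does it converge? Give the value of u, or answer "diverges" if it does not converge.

diverges

h'(u) = -18(u - 4)(u + 1), so h'(6) = -252.
Gradient descent moves in the -h' direction, i.e. u is increasing.
There is no critical point above u=6, and h' keeps the same sign, so the iterate runs off to +∞.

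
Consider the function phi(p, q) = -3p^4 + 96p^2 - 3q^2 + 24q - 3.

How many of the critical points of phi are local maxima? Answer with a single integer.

2

phi separates as a function of p plus a function of q, so ∇phi=0 decouples.
∂phi/∂p = -12p(p - 4)(p + 4) = 0 at p ∈ {-4, 0, 4}; ∂phi/∂q = -6(q - 4) = 0 at q ∈ {4}.
The Hessian is diagonal: diag(phi_pp, phi_qq). Second derivatives: phi_pp(-4)=-384, phi_pp(0)=192, phi_pp(4)=-384; phi_qq(4)=-6.
Local maxima occur where both diagonal entries negative: (-4, 4), (4, 4). Count: 2.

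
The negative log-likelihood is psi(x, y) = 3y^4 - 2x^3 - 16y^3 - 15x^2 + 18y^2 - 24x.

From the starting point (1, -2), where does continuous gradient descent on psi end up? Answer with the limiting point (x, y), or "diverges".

diverges

psi is separable, so gradient descent decouples: x follows -∂psi/∂x, y follows -∂psi/∂y.
∂psi/∂x = -6(x + 1)(x + 4); at x=1 this is -60, so x increases.
∂psi/∂y = 12y(y - 3)(y - 1); at y=-2 this is -360, so y increases.
The x-coordinate has no critical point in that direction and runs off to infinity.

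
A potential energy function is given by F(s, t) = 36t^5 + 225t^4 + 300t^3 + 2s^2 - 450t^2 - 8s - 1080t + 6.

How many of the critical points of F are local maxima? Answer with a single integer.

F separates as a function of s plus a function of t, so ∇F=0 decouples.
∂F/∂s = 4(s - 2) = 0 at s ∈ {2}; ∂F/∂t = 180(t - 1)(t + 1)(t + 2)(t + 3) = 0 at t ∈ {-3, -2, -1, 1}.
The Hessian is diagonal: diag(F_ss, F_tt). Second derivatives: F_ss(2)=4; F_tt(-3)=-1440, F_tt(-2)=540, F_tt(-1)=-720, F_tt(1)=4320.
Local maxima occur where both diagonal entries negative: none. Count: 0.

0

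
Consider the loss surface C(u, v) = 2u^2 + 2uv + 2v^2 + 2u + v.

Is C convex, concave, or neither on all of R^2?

convex

C is quadratic, so its Hessian is the constant matrix H = [[4, 2], [2, 4]].
det(H) = 12, tr(H) = 8.
det(H) > 0 and tr(H) > 0, so H is positive definite everywhere: convex.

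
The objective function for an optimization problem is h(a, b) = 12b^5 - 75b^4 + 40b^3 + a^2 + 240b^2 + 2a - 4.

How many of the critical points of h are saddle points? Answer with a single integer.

2

h separates as a function of a plus a function of b, so ∇h=0 decouples.
∂h/∂a = 2(a + 1) = 0 at a ∈ {-1}; ∂h/∂b = 60b(b - 4)(b - 2)(b + 1) = 0 at b ∈ {-1, 0, 2, 4}.
The Hessian is diagonal: diag(h_aa, h_bb). Second derivatives: h_aa(-1)=2; h_bb(-1)=-900, h_bb(0)=480, h_bb(2)=-720, h_bb(4)=2400.
Saddle points occur where the two diagonal entries have opposite signs: (-1, -1), (-1, 2). Count: 2.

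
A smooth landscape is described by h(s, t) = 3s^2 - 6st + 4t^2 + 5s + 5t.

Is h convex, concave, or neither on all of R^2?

h is quadratic, so its Hessian is the constant matrix H = [[6, -6], [-6, 8]].
det(H) = 12, tr(H) = 14.
det(H) > 0 and tr(H) > 0, so H is positive definite everywhere: convex.

convex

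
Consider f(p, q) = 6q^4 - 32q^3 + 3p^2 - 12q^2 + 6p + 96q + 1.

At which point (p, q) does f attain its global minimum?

f(p,q) separates as A(p) + B(q) + 1, so its minimum is min A + min B + 1.
A'(p) = 6p + 6 vanishes at p ∈ {-1}; B'(q) = 24(q - 4)(q - 1)(q + 1) vanishes at q ∈ {-1, 1, 4}.
Local minima of A (where A''>0): A(-1)=-3. Local minima of B: B(-1)=-70, B(4)=-320.
So the global minimum of f is A(-1) + B(4) + 1 = -3 − 320 + 1 = -322, attained at (-1, 4).

(-1, 4)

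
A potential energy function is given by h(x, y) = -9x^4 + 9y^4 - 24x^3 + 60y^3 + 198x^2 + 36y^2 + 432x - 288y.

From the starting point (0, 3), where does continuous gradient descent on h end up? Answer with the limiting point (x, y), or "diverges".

h is separable, so gradient descent decouples: x follows -∂h/∂x, y follows -∂h/∂y.
∂h/∂x = -36(x - 3)(x + 1)(x + 4); at x=0 this is 432, so x decreases.
∂h/∂y = 36(y - 1)(y + 2)(y + 4); at y=3 this is 2520, so y decreases.
x converges to its nearest critical value -1 (a local min of the x-part); y converges to 1. The iterate converges to (-1, 1).

(-1, 1)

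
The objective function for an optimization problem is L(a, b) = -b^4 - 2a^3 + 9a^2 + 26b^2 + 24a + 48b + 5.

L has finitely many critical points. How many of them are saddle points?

3

L separates as a function of a plus a function of b, so ∇L=0 decouples.
∂L/∂a = -6(a - 4)(a + 1) = 0 at a ∈ {-1, 4}; ∂L/∂b = -4(b - 4)(b + 1)(b + 3) = 0 at b ∈ {-3, -1, 4}.
The Hessian is diagonal: diag(L_aa, L_bb). Second derivatives: L_aa(-1)=30, L_aa(4)=-30; L_bb(-3)=-56, L_bb(-1)=40, L_bb(4)=-140.
Saddle points occur where the two diagonal entries have opposite signs: (-1, -3), (-1, 4), (4, -1). Count: 3.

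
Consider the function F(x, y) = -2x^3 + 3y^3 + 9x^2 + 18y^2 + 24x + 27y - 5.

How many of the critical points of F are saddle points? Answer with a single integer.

F separates as a function of x plus a function of y, so ∇F=0 decouples.
∂F/∂x = -6(x - 4)(x + 1) = 0 at x ∈ {-1, 4}; ∂F/∂y = 9(y + 1)(y + 3) = 0 at y ∈ {-3, -1}.
The Hessian is diagonal: diag(F_xx, F_yy). Second derivatives: F_xx(-1)=30, F_xx(4)=-30; F_yy(-3)=-18, F_yy(-1)=18.
Saddle points occur where the two diagonal entries have opposite signs: (-1, -3), (4, -1). Count: 2.

2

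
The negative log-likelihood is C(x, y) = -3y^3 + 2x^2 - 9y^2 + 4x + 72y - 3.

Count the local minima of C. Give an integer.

C separates as a function of x plus a function of y, so ∇C=0 decouples.
∂C/∂x = 4(x + 1) = 0 at x ∈ {-1}; ∂C/∂y = -9(y - 2)(y + 4) = 0 at y ∈ {-4, 2}.
The Hessian is diagonal: diag(C_xx, C_yy). Second derivatives: C_xx(-1)=4; C_yy(-4)=54, C_yy(2)=-54.
Local minima occur where both diagonal entries positive: (-1, -4). Count: 1.

1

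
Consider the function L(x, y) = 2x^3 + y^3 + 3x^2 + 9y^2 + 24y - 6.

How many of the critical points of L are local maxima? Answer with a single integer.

1

L separates as a function of x plus a function of y, so ∇L=0 decouples.
∂L/∂x = 6x(x + 1) = 0 at x ∈ {-1, 0}; ∂L/∂y = 3(y + 2)(y + 4) = 0 at y ∈ {-4, -2}.
The Hessian is diagonal: diag(L_xx, L_yy). Second derivatives: L_xx(-1)=-6, L_xx(0)=6; L_yy(-4)=-6, L_yy(-2)=6.
Local maxima occur where both diagonal entries negative: (-1, -4). Count: 1.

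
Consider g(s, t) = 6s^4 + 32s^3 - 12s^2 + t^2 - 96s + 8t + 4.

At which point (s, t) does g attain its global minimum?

g(s,t) separates as P(s) + Q(t) + 4, so its minimum is min P + min Q + 4.
P'(s) = 24(s - 1)(s + 1)(s + 4) vanishes at s ∈ {-4, -1, 1}; Q'(t) = 2(t + 4) vanishes at t ∈ {-4}.
Local minima of P (where P''>0): P(-4)=-320, P(1)=-70. Local minima of Q: Q(-4)=-16.
So the global minimum of g is P(-4) + Q(-4) + 4 = -320 − 16 + 4 = -332, attained at (-4, -4).

(-4, -4)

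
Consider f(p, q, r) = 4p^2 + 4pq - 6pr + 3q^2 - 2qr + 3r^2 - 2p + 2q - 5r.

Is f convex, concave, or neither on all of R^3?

f is quadratic, so its Hessian is the constant matrix H = [[8, 4, -6], [4, 6, -2], [-6, -2, 6]].
Leading principal minors: 8, 32, 40.
All positive ⇒ H ≻ 0 ⇒ convex.

convex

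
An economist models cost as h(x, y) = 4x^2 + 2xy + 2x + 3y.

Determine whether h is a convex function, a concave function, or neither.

h is quadratic, so its Hessian is the constant matrix H = [[8, 2], [2, 0]].
det(H) = -4, tr(H) = 8.
det(H) < 0, so H is indefinite: neither convex nor concave.

neither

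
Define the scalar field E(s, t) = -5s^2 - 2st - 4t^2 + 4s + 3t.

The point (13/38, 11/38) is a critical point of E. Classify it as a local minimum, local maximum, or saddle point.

The Hessian of E is constant: H = [[-10, -2], [-2, -8]].
det(H) = (-10)·(-8) − (-2)² = 76.
det(H) > 0 and tr(H) = -18 < 0, so H is negative definite and the point is a local maximum.

local maximum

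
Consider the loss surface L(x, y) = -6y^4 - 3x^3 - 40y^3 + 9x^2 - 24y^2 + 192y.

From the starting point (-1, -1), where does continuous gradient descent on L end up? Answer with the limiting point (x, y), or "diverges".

(0, -2)

L is separable, so gradient descent decouples: x follows -∂L/∂x, y follows -∂L/∂y.
∂L/∂x = -9x(x - 2); at x=-1 this is -27, so x increases.
∂L/∂y = -24(y - 1)(y + 2)(y + 4); at y=-1 this is 144, so y decreases.
x converges to its nearest critical value 0 (a local min of the x-part); y converges to -2. The iterate converges to (0, -2).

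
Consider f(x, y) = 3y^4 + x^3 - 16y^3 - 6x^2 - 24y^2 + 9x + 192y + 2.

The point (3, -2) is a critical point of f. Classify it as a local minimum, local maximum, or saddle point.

local minimum

The mixed partial ∂²f/∂x∂y is 0, so the Hessian at any point is diag(f_xx, f_yy) = diag(6(x - 2), 12(3y^2 - 8y - 4)).
At (3, -2): H = diag(6, 288).
Both eigenvalues are positive, so H is positive definite: a local minimum.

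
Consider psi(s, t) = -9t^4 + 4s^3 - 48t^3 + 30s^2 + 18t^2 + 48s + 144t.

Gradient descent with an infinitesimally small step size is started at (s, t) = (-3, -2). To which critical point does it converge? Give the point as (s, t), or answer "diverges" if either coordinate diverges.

(-1, -1)

psi is separable, so gradient descent decouples: s follows -∂psi/∂s, t follows -∂psi/∂t.
∂psi/∂s = 12(s + 1)(s + 4); at s=-3 this is -24, so s increases.
∂psi/∂t = -36(t - 1)(t + 1)(t + 4); at t=-2 this is -216, so t increases.
s converges to its nearest critical value -1 (a local min of the s-part); t converges to -1. The iterate converges to (-1, -1).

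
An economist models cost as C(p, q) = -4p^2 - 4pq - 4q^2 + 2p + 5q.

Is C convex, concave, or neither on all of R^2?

C is quadratic, so its Hessian is the constant matrix H = [[-8, -4], [-4, -8]].
det(H) = 48, tr(H) = -16.
det(H) > 0 and tr(H) < 0, so H is negative definite everywhere: concave.

concave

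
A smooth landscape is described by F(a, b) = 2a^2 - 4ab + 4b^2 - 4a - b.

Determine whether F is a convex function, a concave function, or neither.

convex

F is quadratic, so its Hessian is the constant matrix H = [[4, -4], [-4, 8]].
det(H) = 16, tr(H) = 12.
det(H) > 0 and tr(H) > 0, so H is positive definite everywhere: convex.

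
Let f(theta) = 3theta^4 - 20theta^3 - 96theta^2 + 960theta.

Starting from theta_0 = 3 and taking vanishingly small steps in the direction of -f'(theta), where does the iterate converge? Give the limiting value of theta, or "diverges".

f'(theta) = 12(theta - 5)(theta - 4)(theta + 4), so f'(3) = 168.
Gradient descent moves in the -f' direction, i.e. theta is decreasing.
The nearest critical point in that direction is theta = -4, where f'' = 864 > 0 (a local minimum). The iterate converges there.

-4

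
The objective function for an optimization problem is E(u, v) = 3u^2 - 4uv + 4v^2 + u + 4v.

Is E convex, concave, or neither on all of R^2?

E is quadratic, so its Hessian is the constant matrix H = [[6, -4], [-4, 8]].
det(H) = 32, tr(H) = 14.
det(H) > 0 and tr(H) > 0, so H is positive definite everywhere: convex.

convex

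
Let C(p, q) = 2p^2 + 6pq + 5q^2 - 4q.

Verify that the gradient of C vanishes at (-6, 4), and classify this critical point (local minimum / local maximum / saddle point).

local minimum

∇C = (4p + 6q, 6p + 10q - 4); substituting (-6, 4) gives ∇C = (0, 0), so (-6, 4) is indeed a critical point.
The Hessian of C is constant: H = [[4, 6], [6, 10]].
det(H) = 4·10 − 6² = 4.
det(H) > 0 and tr(H) = 14 > 0, so H is positive definite and the point is a local minimum.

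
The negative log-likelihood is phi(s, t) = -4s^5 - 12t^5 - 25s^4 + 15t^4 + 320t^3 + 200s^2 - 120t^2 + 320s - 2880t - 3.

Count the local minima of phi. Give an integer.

phi separates as a function of s plus a function of t, so ∇phi=0 decouples.
∂phi/∂s = -20(s - 2)(s + 1)(s + 2)(s + 4) = 0 at s ∈ {-4, -2, -1, 2}; ∂phi/∂t = -60(t - 4)(t - 2)(t + 2)(t + 3) = 0 at t ∈ {-3, -2, 2, 4}.
The Hessian is diagonal: diag(phi_ss, phi_tt). Second derivatives: phi_ss(-4)=720, phi_ss(-2)=-160, phi_ss(-1)=180, phi_ss(2)=-1440; phi_tt(-3)=2100, phi_tt(-2)=-1440, phi_tt(2)=2400, phi_tt(4)=-5040.
Local minima occur where both diagonal entries positive: (-4, -3), (-4, 2), (-1, -3), (-1, 2). Count: 4.

4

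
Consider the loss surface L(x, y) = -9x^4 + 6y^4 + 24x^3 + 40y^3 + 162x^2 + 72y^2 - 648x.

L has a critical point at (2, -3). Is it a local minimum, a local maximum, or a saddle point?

local minimum

The mixed partial ∂²L/∂x∂y is 0, so the Hessian at any point is diag(L_xx, L_yy) = diag(36(-3x^2 + 4x + 9), 24(3y^2 + 10y + 6)).
At (2, -3): H = diag(180, 72).
Both eigenvalues are positive, so H is positive definite: a local minimum.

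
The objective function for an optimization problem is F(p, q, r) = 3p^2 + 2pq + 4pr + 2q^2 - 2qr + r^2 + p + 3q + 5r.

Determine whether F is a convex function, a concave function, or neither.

neither

F is quadratic, so its Hessian is the constant matrix H = [[6, 2, 4], [2, 4, -2], [4, -2, 2]].
Leading principal minors: 6, 20, -80.
Neither pattern holds ⇒ H is indefinite ⇒ neither convex nor concave.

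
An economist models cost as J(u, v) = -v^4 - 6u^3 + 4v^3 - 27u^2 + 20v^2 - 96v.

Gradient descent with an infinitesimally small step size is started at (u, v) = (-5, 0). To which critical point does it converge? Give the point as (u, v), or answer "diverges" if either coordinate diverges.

(-3, 2)

J is separable, so gradient descent decouples: u follows -∂J/∂u, v follows -∂J/∂v.
∂J/∂u = -18u(u + 3); at u=-5 this is -180, so u increases.
∂J/∂v = -4(v - 4)(v - 2)(v + 3); at v=0 this is -96, so v increases.
u converges to its nearest critical value -3 (a local min of the u-part); v converges to 2. The iterate converges to (-3, 2).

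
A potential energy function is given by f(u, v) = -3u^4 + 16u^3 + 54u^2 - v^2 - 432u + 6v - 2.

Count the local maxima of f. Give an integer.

f separates as a function of u plus a function of v, so ∇f=0 decouples.
∂f/∂u = -12(u - 4)(u - 3)(u + 3) = 0 at u ∈ {-3, 3, 4}; ∂f/∂v = -2(v - 3) = 0 at v ∈ {3}.
The Hessian is diagonal: diag(f_uu, f_vv). Second derivatives: f_uu(-3)=-504, f_uu(3)=72, f_uu(4)=-84; f_vv(3)=-2.
Local maxima occur where both diagonal entries negative: (-3, 3), (4, 3). Count: 2.

2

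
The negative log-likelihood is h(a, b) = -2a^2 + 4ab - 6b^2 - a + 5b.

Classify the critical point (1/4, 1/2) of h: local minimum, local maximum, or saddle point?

The Hessian of h is constant: H = [[-4, 4], [4, -12]].
det(H) = (-4)·(-12) − 4² = 32.
det(H) > 0 and tr(H) = -16 < 0, so H is negative definite and the point is a local maximum.

local maximum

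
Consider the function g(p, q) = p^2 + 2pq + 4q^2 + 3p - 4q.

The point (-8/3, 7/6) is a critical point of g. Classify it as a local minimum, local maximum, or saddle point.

The Hessian of g is constant: H = [[2, 2], [2, 8]].
det(H) = 2·8 − 2² = 12.
det(H) > 0 and tr(H) = 10 > 0, so H is positive definite and the point is a local minimum.

local minimum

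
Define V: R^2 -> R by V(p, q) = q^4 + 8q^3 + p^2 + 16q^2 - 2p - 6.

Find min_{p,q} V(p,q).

V(p,q) separates as A(p) + B(q) − 6, so its minimum is min A + min B − 6.
A'(p) = 2p - 2 vanishes at p ∈ {1}; B'(q) = 4q(q + 2)(q + 4) vanishes at q ∈ {-4, -2, 0}.
Local minima of A (where A''>0): A(1)=-1. Local minima of B: B(-4)=0, B(0)=0.
So the global minimum of V is A(1) + B(-4) − 6 = -1 + 0 − 6 = -7, attained at (1, -4).

-7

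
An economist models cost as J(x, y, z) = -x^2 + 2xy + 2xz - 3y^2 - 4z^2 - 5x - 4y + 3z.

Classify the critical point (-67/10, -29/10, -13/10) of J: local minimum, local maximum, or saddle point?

local maximum

The Hessian is constant: H = [[-2, 2, 2], [2, -6, 0], [2, 0, -8]].
Leading principal minors: Δ₁ = -2, Δ₂ = 8, Δ₃ = -40.
The minors alternate sign starting negative (−, +, −), so H is negative definite: a local maximum.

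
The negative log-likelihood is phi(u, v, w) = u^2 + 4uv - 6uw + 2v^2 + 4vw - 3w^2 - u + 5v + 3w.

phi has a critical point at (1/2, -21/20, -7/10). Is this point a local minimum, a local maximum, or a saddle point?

saddle point

The Hessian is constant: H = [[2, 4, -6], [4, 4, 4], [-6, 4, -6]].
Leading principal minors: Δ₁ = 2, Δ₂ = -8, Δ₃ = -320.
The minors fit neither the all-positive nor the alternating-sign pattern, so H is indefinite: a saddle point.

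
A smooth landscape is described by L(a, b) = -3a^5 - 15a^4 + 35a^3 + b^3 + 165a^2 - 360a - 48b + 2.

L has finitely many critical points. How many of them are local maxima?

2

L separates as a function of a plus a function of b, so ∇L=0 decouples.
∂L/∂a = -15(a - 2)(a - 1)(a + 3)(a + 4) = 0 at a ∈ {-4, -3, 1, 2}; ∂L/∂b = 3(b - 4)(b + 4) = 0 at b ∈ {-4, 4}.
The Hessian is diagonal: diag(L_aa, L_bb). Second derivatives: L_aa(-4)=450, L_aa(-3)=-300, L_aa(1)=300, L_aa(2)=-450; L_bb(-4)=-24, L_bb(4)=24.
Local maxima occur where both diagonal entries negative: (-3, -4), (2, -4). Count: 2.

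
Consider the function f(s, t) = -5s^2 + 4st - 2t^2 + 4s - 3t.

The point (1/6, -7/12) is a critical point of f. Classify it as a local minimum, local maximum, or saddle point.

The Hessian of f is constant: H = [[-10, 4], [4, -4]].
det(H) = (-10)·(-4) − 4² = 24.
det(H) > 0 and tr(H) = -14 < 0, so H is negative definite and the point is a local maximum.

local maximum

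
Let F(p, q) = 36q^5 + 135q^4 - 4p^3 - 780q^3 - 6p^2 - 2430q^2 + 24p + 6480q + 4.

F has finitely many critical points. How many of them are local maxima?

2

F separates as a function of p plus a function of q, so ∇F=0 decouples.
∂F/∂p = -12(p - 1)(p + 2) = 0 at p ∈ {-2, 1}; ∂F/∂q = 180(q - 3)(q - 1)(q + 3)(q + 4) = 0 at q ∈ {-4, -3, 1, 3}.
The Hessian is diagonal: diag(F_pp, F_qq). Second derivatives: F_pp(-2)=36, F_pp(1)=-36; F_qq(-4)=-6300, F_qq(-3)=4320, F_qq(1)=-7200, F_qq(3)=15120.
Local maxima occur where both diagonal entries negative: (1, -4), (1, 1). Count: 2.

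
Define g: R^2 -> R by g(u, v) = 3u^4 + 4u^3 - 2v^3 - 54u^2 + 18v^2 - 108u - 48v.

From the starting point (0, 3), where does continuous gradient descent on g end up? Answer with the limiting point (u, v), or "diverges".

g is separable, so gradient descent decouples: u follows -∂g/∂u, v follows -∂g/∂v.
∂g/∂u = 12(u - 3)(u + 1)(u + 3); at u=0 this is -108, so u increases.
∂g/∂v = -6(v - 4)(v - 2); at v=3 this is 6, so v decreases.
u converges to its nearest critical value 3 (a local min of the u-part); v converges to 2. The iterate converges to (3, 2).

(3, 2)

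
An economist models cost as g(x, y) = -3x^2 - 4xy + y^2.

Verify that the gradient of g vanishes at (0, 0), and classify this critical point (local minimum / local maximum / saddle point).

∇g = (-6x - 4y, -4x + 2y); substituting (0, 0) gives ∇g = (0, 0), so (0, 0) is indeed a critical point.
The Hessian of g is constant: H = [[-6, -4], [-4, 2]].
det(H) = (-6)·2 − (-4)² = -28.
Since det(H) < 0, H is indefinite and the critical point is a saddle point.

saddle point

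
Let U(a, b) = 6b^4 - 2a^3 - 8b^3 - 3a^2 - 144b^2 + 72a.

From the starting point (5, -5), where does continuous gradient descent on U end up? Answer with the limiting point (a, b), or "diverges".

U is separable, so gradient descent decouples: a follows -∂U/∂a, b follows -∂U/∂b.
∂U/∂a = -6(a - 3)(a + 4); at a=5 this is -108, so a increases.
∂U/∂b = 24b(b - 4)(b + 3); at b=-5 this is -2160, so b increases.
The a-coordinate has no critical point in that direction and runs off to infinity.

diverges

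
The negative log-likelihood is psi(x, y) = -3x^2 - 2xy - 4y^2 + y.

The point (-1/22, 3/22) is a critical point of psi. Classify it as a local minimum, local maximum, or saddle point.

local maximum

The Hessian of psi is constant: H = [[-6, -2], [-2, -8]].
det(H) = (-6)·(-8) − (-2)² = 44.
det(H) > 0 and tr(H) = -14 < 0, so H is negative definite and the point is a local maximum.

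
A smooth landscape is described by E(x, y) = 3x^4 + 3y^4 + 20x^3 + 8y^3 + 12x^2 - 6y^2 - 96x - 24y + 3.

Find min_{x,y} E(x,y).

E(x,y) separates as P(x) + Q(y) + 3, so its minimum is min P + min Q + 3.
P'(x) = 12(x - 1)(x + 2)(x + 4) vanishes at x ∈ {-4, -2, 1}; Q'(y) = 12(y - 1)(y + 1)(y + 2) vanishes at y ∈ {-2, -1, 1}.
Local minima of P (where P''>0): P(-4)=64, P(1)=-61. Local minima of Q: Q(-2)=8, Q(1)=-19.
So the global minimum of E is P(1) + Q(1) + 3 = -61 − 19 + 3 = -77, attained at (1, 1).

-77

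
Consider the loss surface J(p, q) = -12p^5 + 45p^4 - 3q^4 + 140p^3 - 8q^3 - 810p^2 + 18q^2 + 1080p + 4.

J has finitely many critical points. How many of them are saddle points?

6

J separates as a function of p plus a function of q, so ∇J=0 decouples.
∂J/∂p = -60(p - 3)(p - 2)(p - 1)(p + 3) = 0 at p ∈ {-3, 1, 2, 3}; ∂J/∂q = -12q(q - 1)(q + 3) = 0 at q ∈ {-3, 0, 1}.
The Hessian is diagonal: diag(J_pp, J_qq). Second derivatives: J_pp(-3)=7200, J_pp(1)=-480, J_pp(2)=300, J_pp(3)=-720; J_qq(-3)=-144, J_qq(0)=36, J_qq(1)=-48.
Saddle points occur where the two diagonal entries have opposite signs: (-3, -3), (-3, 1), (1, 0), (2, -3), (2, 1), (3, 0). Count: 6.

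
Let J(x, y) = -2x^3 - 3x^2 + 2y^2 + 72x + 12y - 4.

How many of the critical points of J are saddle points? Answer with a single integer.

1

J separates as a function of x plus a function of y, so ∇J=0 decouples.
∂J/∂x = -6(x - 3)(x + 4) = 0 at x ∈ {-4, 3}; ∂J/∂y = 4(y + 3) = 0 at y ∈ {-3}.
The Hessian is diagonal: diag(J_xx, J_yy). Second derivatives: J_xx(-4)=42, J_xx(3)=-42; J_yy(-3)=4.
Saddle points occur where the two diagonal entries have opposite signs: (3, -3). Count: 1.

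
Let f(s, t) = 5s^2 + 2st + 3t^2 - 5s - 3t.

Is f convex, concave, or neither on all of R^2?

convex

f is quadratic, so its Hessian is the constant matrix H = [[10, 2], [2, 6]].
det(H) = 56, tr(H) = 16.
det(H) > 0 and tr(H) > 0, so H is positive definite everywhere: convex.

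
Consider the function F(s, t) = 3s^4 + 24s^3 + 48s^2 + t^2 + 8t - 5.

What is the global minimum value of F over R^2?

F(s,t) separates as P(s) + Q(t) − 5, so its minimum is min P + min Q − 5.
P'(s) = 12s(s + 2)(s + 4) vanishes at s ∈ {-4, -2, 0}; Q'(t) = 2(t + 4) vanishes at t ∈ {-4}.
Local minima of P (where P''>0): P(-4)=0, P(0)=0. Local minima of Q: Q(-4)=-16.
So the global minimum of F is P(-4) + Q(-4) − 5 = 0 − 16 − 5 = -21, attained at (-4, -4).

-21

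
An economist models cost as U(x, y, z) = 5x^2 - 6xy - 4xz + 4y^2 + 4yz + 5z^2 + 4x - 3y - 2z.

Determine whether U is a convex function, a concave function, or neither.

convex

U is quadratic, so its Hessian is the constant matrix H = [[10, -6, -4], [-6, 8, 4], [-4, 4, 10]].
Leading principal minors: 10, 44, 344.
All positive ⇒ H ≻ 0 ⇒ convex.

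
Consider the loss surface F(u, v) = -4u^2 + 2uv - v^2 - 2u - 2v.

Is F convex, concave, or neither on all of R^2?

concave

F is quadratic, so its Hessian is the constant matrix H = [[-8, 2], [2, -2]].
det(H) = 12, tr(H) = -10.
det(H) > 0 and tr(H) < 0, so H is negative definite everywhere: concave.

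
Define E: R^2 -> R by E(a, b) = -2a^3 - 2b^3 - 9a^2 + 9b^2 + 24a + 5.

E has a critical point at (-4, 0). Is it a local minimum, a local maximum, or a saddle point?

local minimum

The mixed partial ∂²E/∂a∂b is 0, so the Hessian at any point is diag(E_aa, E_bb) = diag(-6(2a + 3), 6(-2b + 3)).
At (-4, 0): H = diag(30, 18).
Both eigenvalues are positive, so H is positive definite: a local minimum.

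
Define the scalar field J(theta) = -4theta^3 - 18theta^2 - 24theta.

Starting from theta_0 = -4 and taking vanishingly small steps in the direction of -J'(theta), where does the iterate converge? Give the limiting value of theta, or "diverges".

J'(theta) = -12(theta + 1)(theta + 2), so J'(-4) = -72.
Gradient descent moves in the -J' direction, i.e. theta is increasing.
The nearest critical point in that direction is theta = -2, where J'' = 12 > 0 (a local minimum). The iterate converges there.

-2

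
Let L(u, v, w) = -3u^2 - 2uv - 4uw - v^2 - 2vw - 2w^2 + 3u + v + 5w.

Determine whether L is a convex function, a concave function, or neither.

concave

L is quadratic, so its Hessian is the constant matrix H = [[-6, -2, -4], [-2, -2, -2], [-4, -2, -4]].
Leading principal minors: -6, 8, -8.
Signs alternate −, +, − ⇒ H ≺ 0 ⇒ concave.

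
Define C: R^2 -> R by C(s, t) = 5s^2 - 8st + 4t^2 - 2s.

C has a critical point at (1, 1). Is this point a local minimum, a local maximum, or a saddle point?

local minimum

The Hessian of C is constant: H = [[10, -8], [-8, 8]].
det(H) = 10·8 − (-8)² = 16.
det(H) > 0 and tr(H) = 18 > 0, so H is positive definite and the point is a local minimum.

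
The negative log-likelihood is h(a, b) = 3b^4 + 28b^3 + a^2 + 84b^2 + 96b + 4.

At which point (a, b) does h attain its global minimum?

(0, -4)

h(a,b) separates as P(a) + Q(b) + 4, so its minimum is min P + min Q + 4.
P'(a) = 2a vanishes at a ∈ {0}; Q'(b) = 12(b + 1)(b + 2)(b + 4) vanishes at b ∈ {-4, -2, -1}.
Local minima of P (where P''>0): P(0)=0. Local minima of Q: Q(-4)=-64, Q(-1)=-37.
So the global minimum of h is P(0) + Q(-4) + 4 = 0 − 64 + 4 = -60, attained at (0, -4).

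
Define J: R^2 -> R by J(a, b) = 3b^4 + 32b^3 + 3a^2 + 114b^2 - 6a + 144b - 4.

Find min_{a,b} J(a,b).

-66

J(a,b) separates as P(a) + Q(b) − 4, so its minimum is min P + min Q − 4.
P'(a) = 6a - 6 vanishes at a ∈ {1}; Q'(b) = 12(b + 1)(b + 3)(b + 4) vanishes at b ∈ {-4, -3, -1}.
Local minima of P (where P''>0): P(1)=-3. Local minima of Q: Q(-4)=-32, Q(-1)=-59.
So the global minimum of J is P(1) + Q(-1) − 4 = -3 − 59 − 4 = -66, attained at (1, -1).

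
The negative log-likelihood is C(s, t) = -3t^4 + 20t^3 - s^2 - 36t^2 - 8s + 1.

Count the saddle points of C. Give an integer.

1

C separates as a function of s plus a function of t, so ∇C=0 decouples.
∂C/∂s = -2(s + 4) = 0 at s ∈ {-4}; ∂C/∂t = -12t(t - 3)(t - 2) = 0 at t ∈ {0, 2, 3}.
The Hessian is diagonal: diag(C_ss, C_tt). Second derivatives: C_ss(-4)=-2; C_tt(0)=-72, C_tt(2)=24, C_tt(3)=-36.
Saddle points occur where the two diagonal entries have opposite signs: (-4, 2). Count: 1.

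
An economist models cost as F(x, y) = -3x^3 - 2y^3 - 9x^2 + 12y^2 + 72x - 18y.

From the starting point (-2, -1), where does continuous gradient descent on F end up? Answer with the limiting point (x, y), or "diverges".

F is separable, so gradient descent decouples: x follows -∂F/∂x, y follows -∂F/∂y.
∂F/∂x = -9(x - 2)(x + 4); at x=-2 this is 72, so x decreases.
∂F/∂y = -6(y - 3)(y - 1); at y=-1 this is -48, so y increases.
x converges to its nearest critical value -4 (a local min of the x-part); y converges to 1. The iterate converges to (-4, 1).

(-4, 1)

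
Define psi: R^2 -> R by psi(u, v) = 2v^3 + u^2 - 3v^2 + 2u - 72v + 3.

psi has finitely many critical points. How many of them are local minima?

psi separates as a function of u plus a function of v, so ∇psi=0 decouples.
∂psi/∂u = 2(u + 1) = 0 at u ∈ {-1}; ∂psi/∂v = 6(v - 4)(v + 3) = 0 at v ∈ {-3, 4}.
The Hessian is diagonal: diag(psi_uu, psi_vv). Second derivatives: psi_uu(-1)=2; psi_vv(-3)=-42, psi_vv(4)=42.
Local minima occur where both diagonal entries positive: (-1, 4). Count: 1.

1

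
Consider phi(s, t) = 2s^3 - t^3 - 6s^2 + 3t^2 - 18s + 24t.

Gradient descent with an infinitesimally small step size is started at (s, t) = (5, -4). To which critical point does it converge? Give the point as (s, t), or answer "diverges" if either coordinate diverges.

(3, -2)

phi is separable, so gradient descent decouples: s follows -∂phi/∂s, t follows -∂phi/∂t.
∂phi/∂s = 6(s - 3)(s + 1); at s=5 this is 72, so s decreases.
∂phi/∂t = -3(t - 4)(t + 2); at t=-4 this is -48, so t increases.
s converges to its nearest critical value 3 (a local min of the s-part); t converges to -2. The iterate converges to (3, -2).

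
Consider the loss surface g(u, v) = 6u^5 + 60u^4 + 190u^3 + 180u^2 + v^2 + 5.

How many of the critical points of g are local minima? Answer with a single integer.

g separates as a function of u plus a function of v, so ∇g=0 decouples.
∂g/∂u = 30u(u + 1)(u + 3)(u + 4) = 0 at u ∈ {-4, -3, -1, 0}; ∂g/∂v = 2v = 0 at v ∈ {0}.
The Hessian is diagonal: diag(g_uu, g_vv). Second derivatives: g_uu(-4)=-360, g_uu(-3)=180, g_uu(-1)=-180, g_uu(0)=360; g_vv(0)=2.
Local minima occur where both diagonal entries positive: (-3, 0), (0, 0). Count: 2.

2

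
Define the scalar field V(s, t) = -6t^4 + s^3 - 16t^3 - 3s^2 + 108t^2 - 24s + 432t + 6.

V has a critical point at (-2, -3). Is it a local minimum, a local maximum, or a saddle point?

local maximum

The mixed partial ∂²V/∂s∂t is 0, so the Hessian at any point is diag(V_ss, V_tt) = diag(6(s - 1), 24(-3t^2 - 4t + 9)).
At (-2, -3): H = diag(-18, -144).
Both eigenvalues are negative, so H is negative definite: a local maximum.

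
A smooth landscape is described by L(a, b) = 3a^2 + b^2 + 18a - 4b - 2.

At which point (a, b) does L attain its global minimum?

L(a,b) separates as P(a) + Q(b) − 2, so its minimum is min P + min Q − 2.
P'(a) = 6a + 18 vanishes at a ∈ {-3}; Q'(b) = 2b - 4 vanishes at b ∈ {2}.
Local minima of P (where P''>0): P(-3)=-27. Local minima of Q: Q(2)=-4.
So the global minimum of L is P(-3) + Q(2) − 2 = -27 − 4 − 2 = -33, attained at (-3, 2).

(-3, 2)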